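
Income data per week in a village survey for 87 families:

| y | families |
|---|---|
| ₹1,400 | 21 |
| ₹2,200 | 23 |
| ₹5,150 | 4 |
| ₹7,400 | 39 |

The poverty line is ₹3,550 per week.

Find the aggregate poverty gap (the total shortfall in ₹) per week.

₹76,200

Below the line: 21×₹1,400, 23×₹2,200 (q = 44 of N = 87).
Individual gaps: 21×(3550−1400) = 45150; 23×(3550−2200) = 31050.
Aggregate gap = ₹76,200.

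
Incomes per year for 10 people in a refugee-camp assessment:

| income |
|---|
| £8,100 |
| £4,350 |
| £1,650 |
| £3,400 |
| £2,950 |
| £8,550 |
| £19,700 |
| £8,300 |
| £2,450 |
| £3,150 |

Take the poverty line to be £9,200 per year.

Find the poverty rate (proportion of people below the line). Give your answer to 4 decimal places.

0.9000

9 of the 10 people have income below £9,200.
H = 9/10 = 0.9000.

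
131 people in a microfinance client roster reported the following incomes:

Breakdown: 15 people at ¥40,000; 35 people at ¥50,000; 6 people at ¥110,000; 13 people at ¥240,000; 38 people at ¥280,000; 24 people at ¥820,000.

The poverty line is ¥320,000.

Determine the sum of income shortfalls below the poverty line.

¥17,470,000

Poor units: 15×¥40,000, 35×¥50,000, 6×¥110,000, 13×¥240,000, 38×¥280,000 (q = 107 of N = 131).
Individual gaps: 15×(320000−40000) = 4200000; 35×(320000−50000) = 9450000; 6×(320000−110000) = 1260000; 13×(320000−240000) = 1040000; 38×(320000−280000) = 1520000.
Aggregate gap = ¥17,470,000.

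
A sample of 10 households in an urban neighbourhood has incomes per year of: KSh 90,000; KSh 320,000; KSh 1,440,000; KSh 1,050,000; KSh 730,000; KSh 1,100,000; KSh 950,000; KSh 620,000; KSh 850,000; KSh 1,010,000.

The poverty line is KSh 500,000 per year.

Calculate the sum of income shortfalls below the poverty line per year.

KSh 590,000

Below the line: KSh 90,000, KSh 320,000 (q = 2 of N = 10).
Individual gaps: 500000−90000 = 410000; 500000−320000 = 180000.
Aggregate gap = KSh 590,000.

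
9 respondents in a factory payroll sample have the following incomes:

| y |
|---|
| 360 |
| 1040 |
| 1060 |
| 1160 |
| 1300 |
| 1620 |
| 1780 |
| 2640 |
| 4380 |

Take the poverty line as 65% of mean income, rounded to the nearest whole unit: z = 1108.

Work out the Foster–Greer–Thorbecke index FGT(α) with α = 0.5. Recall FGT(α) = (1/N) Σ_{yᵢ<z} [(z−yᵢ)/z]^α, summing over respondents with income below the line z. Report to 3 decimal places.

0.142

Below z: 360, 1040, 1060 (q = 3 of N = 9).
Shortfall ratios: (1108−360)/1108 = 0.6751; (1108−1040)/1108 = 0.0614; (1108−1060)/1108 = 0.0433.
Raised to α = 0.5: 0.82164; 0.24773; 0.20814.
Sum = 1.277510; FGT(0.5) = 1.277510 / 9 = 0.142.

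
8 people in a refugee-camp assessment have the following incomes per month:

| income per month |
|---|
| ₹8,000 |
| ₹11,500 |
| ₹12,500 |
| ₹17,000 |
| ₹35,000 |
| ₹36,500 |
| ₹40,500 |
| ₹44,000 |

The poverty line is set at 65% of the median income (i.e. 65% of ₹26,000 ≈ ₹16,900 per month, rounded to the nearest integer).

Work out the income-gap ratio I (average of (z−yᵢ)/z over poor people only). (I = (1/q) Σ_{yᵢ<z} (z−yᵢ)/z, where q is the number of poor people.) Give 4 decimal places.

Incomes under z: ₹8,000, ₹11,500, ₹12,500 (q = 3 of N = 8).
Relative gaps: 0.5266, 0.3195, 0.2604; sum = 1.106509.
The income-gap ratio divides by q (the poor only): 1.106509 / 3 = 0.3688.

0.3688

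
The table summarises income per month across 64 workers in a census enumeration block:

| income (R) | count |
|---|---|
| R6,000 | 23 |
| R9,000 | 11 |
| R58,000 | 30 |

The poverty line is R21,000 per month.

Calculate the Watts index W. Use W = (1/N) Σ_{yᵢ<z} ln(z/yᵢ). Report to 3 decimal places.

Below z: 23×R6,000, 11×R9,000 (q = 34 of N = 64).
Log shortfalls: ln(21000/6000) = 1.2528 (×23); ln(21000/9000) = 0.8473 (×11).
W = 38.133825 / 64 = 0.596.

0.596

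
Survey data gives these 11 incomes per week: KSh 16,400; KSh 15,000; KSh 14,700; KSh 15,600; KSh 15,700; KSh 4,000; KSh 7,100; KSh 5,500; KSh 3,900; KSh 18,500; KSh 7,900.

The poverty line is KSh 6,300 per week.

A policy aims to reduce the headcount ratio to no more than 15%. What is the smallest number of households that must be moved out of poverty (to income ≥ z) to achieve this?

3 of the 11 households are poor, so H = 3/11 = 0.273.
A headcount ratio of at most 15% allows at most ⌊0.15 × 11⌋ = 1 poor households.
So at least 3 − 1 = 2 must be lifted.

2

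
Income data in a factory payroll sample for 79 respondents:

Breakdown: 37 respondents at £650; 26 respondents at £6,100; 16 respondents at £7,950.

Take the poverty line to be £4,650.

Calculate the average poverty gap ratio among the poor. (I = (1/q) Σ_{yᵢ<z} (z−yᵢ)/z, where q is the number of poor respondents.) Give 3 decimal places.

0.860

Below the line: 37×£650 (q = 37 of N = 79).
Relative gaps: 0.8602 (×37); sum = 31.827957.
I averages over the q = 37 poor units only: 31.827957 / 37 = 0.860.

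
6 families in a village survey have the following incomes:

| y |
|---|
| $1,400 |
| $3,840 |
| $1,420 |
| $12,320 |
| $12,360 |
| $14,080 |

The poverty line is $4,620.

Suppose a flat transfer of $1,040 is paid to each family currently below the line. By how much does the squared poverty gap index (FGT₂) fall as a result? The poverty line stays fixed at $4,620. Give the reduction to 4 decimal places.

0.0921

Before: below the line — $1,400, $1,420, $3,840; squared poverty gap index (FGT₂) = 0.165670.
After the $1,040 transfer: below the line — $2,440, $2,460; squared poverty gap index (FGT₂) = 0.073540.
Reduction = 0.165670 − 0.073540 = 0.0921.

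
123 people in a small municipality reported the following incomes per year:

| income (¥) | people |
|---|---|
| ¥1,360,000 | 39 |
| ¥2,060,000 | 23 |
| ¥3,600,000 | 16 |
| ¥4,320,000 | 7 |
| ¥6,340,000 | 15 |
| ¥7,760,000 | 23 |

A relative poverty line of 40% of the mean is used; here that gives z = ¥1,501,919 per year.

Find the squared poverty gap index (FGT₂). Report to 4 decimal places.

Poor units: 39×¥1,360,000 (q = 39 of N = 123).
Gap ratios (z−y)/z: (1501919−1360000)/1501919 = 0.0945 (×39).
Squared: 0.0089 (×39).
Sum = 0.348219; P₂ = 0.348219 / 123 = 0.0028.

0.0028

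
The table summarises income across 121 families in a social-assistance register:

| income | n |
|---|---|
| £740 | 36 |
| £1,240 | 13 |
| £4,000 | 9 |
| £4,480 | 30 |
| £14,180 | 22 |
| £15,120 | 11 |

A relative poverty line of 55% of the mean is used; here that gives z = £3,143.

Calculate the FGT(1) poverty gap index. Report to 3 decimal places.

Below the line: 36×£740, 13×£1,240 (q = 49 of N = 121).
Normalized shortfalls: (3143−740)/3143 = 0.7646 (×36); (3143−1240)/3143 = 0.6055 (×13).
Σ = 35.395164. Dividing by the full population N = 121 gives P₁ = 0.293.

0.293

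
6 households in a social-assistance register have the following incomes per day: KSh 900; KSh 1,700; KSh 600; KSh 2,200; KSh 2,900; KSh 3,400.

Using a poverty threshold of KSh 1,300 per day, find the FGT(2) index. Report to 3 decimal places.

Below z: KSh 600, KSh 900 (q = 2 of N = 6).
Shortfall ratios: (1300−600)/1300 = 0.5385; (1300−900)/1300 = 0.3077.
Squared: 0.2899; 0.0947.
Sum = 0.384615; P₂ = 0.384615 / 6 = 0.064.

0.064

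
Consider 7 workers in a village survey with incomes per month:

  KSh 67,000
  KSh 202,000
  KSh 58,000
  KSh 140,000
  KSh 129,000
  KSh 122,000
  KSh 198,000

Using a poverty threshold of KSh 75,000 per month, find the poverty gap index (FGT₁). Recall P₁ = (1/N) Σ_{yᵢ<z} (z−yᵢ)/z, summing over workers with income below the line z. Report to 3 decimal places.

Below the line: KSh 58,000, KSh 67,000 (q = 2 of N = 7).
Gap ratios (z−y)/z: (75000−58000)/75000 = 0.2267; (75000−67000)/75000 = 0.1067.
Sum of shortfalls = 0.333333; P₁ averages over all N: 0.333333 / 7 = 0.048.

0.048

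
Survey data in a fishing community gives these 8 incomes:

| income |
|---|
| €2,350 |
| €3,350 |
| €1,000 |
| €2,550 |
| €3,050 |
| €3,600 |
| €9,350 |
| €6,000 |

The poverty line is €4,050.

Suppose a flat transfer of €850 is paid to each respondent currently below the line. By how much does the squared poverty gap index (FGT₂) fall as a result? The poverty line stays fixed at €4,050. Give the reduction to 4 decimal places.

Before: below the line — €1,000, €2,350, €2,550, €3,050, €3,350, €3,600; squared poverty gap index (FGT₂) = 0.122961.
After the €850 transfer: below the line — €1,850, €3,200, €3,400, €3,900; squared poverty gap index (FGT₂) = 0.045782.
Reduction = 0.122961 − 0.045782 = 0.0772.

0.0772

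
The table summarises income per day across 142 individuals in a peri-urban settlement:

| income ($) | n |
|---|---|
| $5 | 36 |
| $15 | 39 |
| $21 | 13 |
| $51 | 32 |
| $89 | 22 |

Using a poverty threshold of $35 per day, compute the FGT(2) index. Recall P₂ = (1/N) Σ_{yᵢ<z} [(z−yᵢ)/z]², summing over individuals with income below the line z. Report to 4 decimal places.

Below the line: 36×$5, 39×$15, 13×$21 (q = 88 of N = 142).
Gap ratios (z−y)/z: (35−5)/35 = 0.8571 (×36); (35−15)/35 = 0.5714 (×39); (35−21)/35 = 0.4000 (×13).
Squared: 0.7347 (×36); 0.3265 (×39); 0.1600 (×13).
Sum = 41.263673; P₂ = 41.263673 / 142 = 0.2906.

0.2906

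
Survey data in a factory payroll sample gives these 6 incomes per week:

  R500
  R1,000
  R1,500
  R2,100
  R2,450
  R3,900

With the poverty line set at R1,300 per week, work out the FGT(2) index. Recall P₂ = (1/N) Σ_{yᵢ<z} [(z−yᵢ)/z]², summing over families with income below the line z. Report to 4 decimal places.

0.0720

Below z: R500, R1,000 (q = 2 of N = 6).
Normalized shortfalls: (1300−500)/1300 = 0.6154; (1300−1000)/1300 = 0.2308.
Squared: 0.3787; 0.0533.
Sum = 0.431953; P₂ = 0.431953 / 6 = 0.0720.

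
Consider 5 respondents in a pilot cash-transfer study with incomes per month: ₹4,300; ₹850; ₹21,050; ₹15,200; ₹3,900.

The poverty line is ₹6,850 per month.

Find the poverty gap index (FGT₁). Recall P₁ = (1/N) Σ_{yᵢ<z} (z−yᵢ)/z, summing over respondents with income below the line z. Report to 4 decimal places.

Below the line: ₹850, ₹3,900, ₹4,300 (q = 3 of N = 5).
Shortfall ratios: (6850−850)/6850 = 0.8759; (6850−3900)/6850 = 0.4307; (6850−4300)/6850 = 0.3723.
Sum of shortfalls = 1.678832; P₁ averages over all N: 1.678832 / 5 = 0.3358.

0.3358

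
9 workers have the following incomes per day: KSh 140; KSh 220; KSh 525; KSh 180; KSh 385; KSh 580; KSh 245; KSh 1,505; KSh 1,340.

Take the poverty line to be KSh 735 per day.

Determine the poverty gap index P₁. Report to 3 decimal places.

Incomes under z: KSh 140, KSh 180, KSh 220, KSh 245, KSh 385, KSh 525, KSh 580 (q = 7 of N = 9).
Shortfall ratios: (735−140)/735 = 0.8095; (735−180)/735 = 0.7551; (735−220)/735 = 0.7007; (735−245)/735 = 0.6667; (735−385)/735 = 0.4762; (735−525)/735 = 0.2857; (735−580)/735 = 0.2109.
Sum of shortfalls = 3.904762; P₁ averages over all N: 3.904762 / 9 = 0.434.

0.434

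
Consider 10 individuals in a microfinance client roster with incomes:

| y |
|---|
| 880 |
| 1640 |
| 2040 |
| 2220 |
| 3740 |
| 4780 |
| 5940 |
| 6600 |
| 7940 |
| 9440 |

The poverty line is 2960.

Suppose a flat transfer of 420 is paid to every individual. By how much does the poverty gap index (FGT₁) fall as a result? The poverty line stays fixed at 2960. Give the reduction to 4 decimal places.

0.0568

Before: below the line — 880, 1640, 2040, 2220; poverty gap index (FGT₁) = 0.170946.
After the 420 transfer: below the line — 1300, 2060, 2460, 2640; poverty gap index (FGT₁) = 0.114189.
Reduction = 0.170946 − 0.114189 = 0.0568.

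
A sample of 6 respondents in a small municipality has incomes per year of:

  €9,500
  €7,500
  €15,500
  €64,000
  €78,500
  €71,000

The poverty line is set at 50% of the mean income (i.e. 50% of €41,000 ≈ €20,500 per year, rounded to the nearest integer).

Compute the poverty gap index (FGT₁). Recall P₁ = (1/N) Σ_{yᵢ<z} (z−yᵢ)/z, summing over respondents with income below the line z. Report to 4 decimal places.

Below z: €7,500, €9,500, €15,500 (q = 3 of N = 6).
Normalized shortfalls: (20500−7500)/20500 = 0.6341; (20500−9500)/20500 = 0.5366; (20500−15500)/20500 = 0.2439.
Sum of shortfalls = 1.414634; P₁ averages over all N: 1.414634 / 6 = 0.2358.

0.2358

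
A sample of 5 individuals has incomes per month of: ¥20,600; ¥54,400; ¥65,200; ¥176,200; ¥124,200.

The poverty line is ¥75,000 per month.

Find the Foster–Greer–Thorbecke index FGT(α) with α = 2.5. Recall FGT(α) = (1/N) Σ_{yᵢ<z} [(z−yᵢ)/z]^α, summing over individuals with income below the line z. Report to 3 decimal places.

0.099

Poor units: ¥20,600, ¥54,400, ¥65,200 (q = 3 of N = 5).
Normalized shortfalls: (75000−20600)/75000 = 0.7253; (75000−54400)/75000 = 0.2747; (75000−65200)/75000 = 0.1307.
Raised to α = 2.5: 0.44807; 0.03954; 0.00617.
Sum = 0.493778; FGT(2.5) = 0.493778 / 5 = 0.099.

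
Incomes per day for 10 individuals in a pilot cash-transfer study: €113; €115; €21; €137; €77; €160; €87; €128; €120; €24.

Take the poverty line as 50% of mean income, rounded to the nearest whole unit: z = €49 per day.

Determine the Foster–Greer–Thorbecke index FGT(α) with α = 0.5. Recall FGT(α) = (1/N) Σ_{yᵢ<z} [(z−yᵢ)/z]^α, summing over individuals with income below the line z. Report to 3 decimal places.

0.147

Poor units: €21, €24 (q = 2 of N = 10).
Normalized shortfalls: (49−21)/49 = 0.5714; (49−24)/49 = 0.5102.
Raised to α = 0.5: 0.75593; 0.71429.
Sum = 1.470215; FGT(0.5) = 1.470215 / 10 = 0.147.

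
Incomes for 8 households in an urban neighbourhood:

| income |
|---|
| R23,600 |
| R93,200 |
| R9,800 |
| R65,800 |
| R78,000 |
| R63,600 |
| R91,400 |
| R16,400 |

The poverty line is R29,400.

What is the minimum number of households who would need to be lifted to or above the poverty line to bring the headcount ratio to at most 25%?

3 of the 8 households are poor, so H = 3/8 = 0.375.
A headcount ratio of at most 25% allows at most ⌊0.25 × 8⌋ = 2 poor households.
So at least 3 − 2 = 1 must be lifted.

1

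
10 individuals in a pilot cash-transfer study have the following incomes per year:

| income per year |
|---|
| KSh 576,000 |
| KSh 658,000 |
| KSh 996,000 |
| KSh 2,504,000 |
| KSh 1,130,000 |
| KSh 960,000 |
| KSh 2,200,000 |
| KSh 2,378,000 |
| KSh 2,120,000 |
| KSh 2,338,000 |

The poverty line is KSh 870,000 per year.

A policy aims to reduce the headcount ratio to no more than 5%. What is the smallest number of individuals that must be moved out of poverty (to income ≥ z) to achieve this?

Currently q = 2 of N = 10 are below the line (H = 0.200).
A headcount ratio of at most 5% allows at most ⌊0.05 × 10⌋ = 0 poor individuals.
So at least 2 − 0 = 2 must be lifted.

2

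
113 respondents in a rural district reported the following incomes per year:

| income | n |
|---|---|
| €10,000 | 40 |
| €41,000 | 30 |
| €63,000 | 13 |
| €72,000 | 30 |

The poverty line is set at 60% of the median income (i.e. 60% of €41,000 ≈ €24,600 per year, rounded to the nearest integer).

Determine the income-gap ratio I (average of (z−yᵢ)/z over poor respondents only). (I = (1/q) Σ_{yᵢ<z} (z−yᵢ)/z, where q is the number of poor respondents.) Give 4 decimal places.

Poor units: 40×€10,000 (q = 40 of N = 113).
Shortfall ratios (z−y)/z: 0.5935 (×40); sum = 23.739837.
I averages over the q = 40 poor units only: 23.739837 / 40 = 0.5935.

0.5935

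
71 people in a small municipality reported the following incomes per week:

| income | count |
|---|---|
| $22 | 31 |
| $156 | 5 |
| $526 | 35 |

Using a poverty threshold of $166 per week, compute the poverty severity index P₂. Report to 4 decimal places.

Poor units: 31×$22, 5×$156 (q = 36 of N = 71).
Gap ratios (z−y)/z: (166−22)/166 = 0.8675 (×31); (166−156)/166 = 0.0602 (×5).
Squared: 0.7525 (×31); 0.0036 (×5).
Sum = 23.345769; P₂ = 23.345769 / 71 = 0.3288.

0.3288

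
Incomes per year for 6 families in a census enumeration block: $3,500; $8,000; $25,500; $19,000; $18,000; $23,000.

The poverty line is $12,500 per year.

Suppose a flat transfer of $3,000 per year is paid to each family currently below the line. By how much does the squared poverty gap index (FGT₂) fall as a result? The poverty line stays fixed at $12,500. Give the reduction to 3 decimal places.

Before: below the line — $3,500, $8,000; squared poverty gap index (FGT₂) = 0.10800.
After the $3,000 transfer: below the line — $6,500, $11,000; squared poverty gap index (FGT₂) = 0.04080.
Reduction = 0.10800 − 0.04080 = 0.067.

0.067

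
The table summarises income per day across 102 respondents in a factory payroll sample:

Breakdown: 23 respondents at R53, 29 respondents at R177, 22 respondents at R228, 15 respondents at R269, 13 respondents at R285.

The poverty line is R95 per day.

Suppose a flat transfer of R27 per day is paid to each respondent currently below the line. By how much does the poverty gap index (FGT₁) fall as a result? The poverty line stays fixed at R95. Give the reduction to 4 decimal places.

Before: below the line — 23×R53; poverty gap index (FGT₁) = 0.099690.
After the R27 transfer: below the line — 23×R80; poverty gap index (FGT₁) = 0.035604.
Reduction = 0.099690 − 0.035604 = 0.0641.

0.0641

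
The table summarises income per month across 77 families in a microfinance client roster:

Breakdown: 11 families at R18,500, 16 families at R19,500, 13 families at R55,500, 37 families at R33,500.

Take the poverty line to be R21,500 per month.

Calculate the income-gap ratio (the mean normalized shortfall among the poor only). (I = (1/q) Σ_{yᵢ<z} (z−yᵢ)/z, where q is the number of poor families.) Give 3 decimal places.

Below the line: 11×R18,500, 16×R19,500 (q = 27 of N = 77).
Relative gaps: 0.1395 (×11), 0.0930 (×16); sum = 3.023256.
The income-gap ratio divides by q (the poor only): 3.023256 / 27 = 0.112.

0.112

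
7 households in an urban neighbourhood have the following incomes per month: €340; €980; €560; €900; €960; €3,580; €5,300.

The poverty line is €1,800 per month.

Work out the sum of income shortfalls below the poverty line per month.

€5,260

Poor units: €340, €560, €900, €960, €980 (q = 5 of N = 7).
Individual gaps: 1800−340 = 1460; 1800−560 = 1240; 1800−900 = 900; 1800−960 = 840; 1800−980 = 820.
Aggregate gap = €5,260.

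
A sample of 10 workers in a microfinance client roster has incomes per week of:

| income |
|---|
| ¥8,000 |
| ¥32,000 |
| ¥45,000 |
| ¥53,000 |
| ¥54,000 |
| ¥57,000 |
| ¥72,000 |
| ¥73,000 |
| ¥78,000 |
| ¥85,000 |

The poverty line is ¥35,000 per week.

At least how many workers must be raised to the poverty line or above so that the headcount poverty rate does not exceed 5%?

2 of the 10 workers are poor, so H = 2/10 = 0.200.
A headcount ratio of at most 5% allows at most ⌊0.05 × 10⌋ = 0 poor workers.
So at least 2 − 0 = 2 must be lifted.

2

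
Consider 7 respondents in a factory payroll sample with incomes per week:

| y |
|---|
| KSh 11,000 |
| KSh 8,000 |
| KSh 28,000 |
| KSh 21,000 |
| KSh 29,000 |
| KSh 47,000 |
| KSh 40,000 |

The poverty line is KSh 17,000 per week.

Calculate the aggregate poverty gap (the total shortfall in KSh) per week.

Below the line: KSh 8,000, KSh 11,000 (q = 2 of N = 7).
Individual gaps: 17000−8000 = 9000; 17000−11000 = 6000.
Aggregate gap = KSh 15,000.

KSh 15,000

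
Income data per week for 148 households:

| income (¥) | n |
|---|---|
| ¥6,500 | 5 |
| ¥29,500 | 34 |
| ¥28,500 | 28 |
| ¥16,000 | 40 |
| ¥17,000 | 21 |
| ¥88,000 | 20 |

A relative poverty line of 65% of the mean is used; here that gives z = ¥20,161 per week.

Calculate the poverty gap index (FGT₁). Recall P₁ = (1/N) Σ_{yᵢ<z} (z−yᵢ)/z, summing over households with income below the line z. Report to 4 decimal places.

0.1009

Poor units: 5×¥6,500, 40×¥16,000, 21×¥17,000 (q = 66 of N = 148).
Gap ratios (z−y)/z: (20161−6500)/20161 = 0.6776 (×5); (20161−16000)/20161 = 0.2064 (×40); (20161−17000)/20161 = 0.1568 (×21).
Sum of shortfalls = 14.936065; P₁ averages over all N: 14.936065 / 148 = 0.1009.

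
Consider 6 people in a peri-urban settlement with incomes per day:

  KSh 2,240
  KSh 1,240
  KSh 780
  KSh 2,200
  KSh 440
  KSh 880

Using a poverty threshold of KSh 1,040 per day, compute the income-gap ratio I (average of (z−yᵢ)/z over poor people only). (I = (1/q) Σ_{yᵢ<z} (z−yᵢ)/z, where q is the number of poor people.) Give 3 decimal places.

Poor units: KSh 440, KSh 780, KSh 880 (q = 3 of N = 6).
Shortfall ratios (z−y)/z: 0.5769, 0.2500, 0.1538; sum = 0.980769.
The income-gap ratio divides by q (the poor only): 0.980769 / 3 = 0.327.

0.327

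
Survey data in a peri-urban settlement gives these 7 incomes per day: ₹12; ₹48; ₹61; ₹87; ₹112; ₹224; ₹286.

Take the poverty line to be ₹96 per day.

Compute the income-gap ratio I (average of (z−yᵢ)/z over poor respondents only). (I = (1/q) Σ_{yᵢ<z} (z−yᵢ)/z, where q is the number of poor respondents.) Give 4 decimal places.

0.4583

Below z: ₹12, ₹48, ₹61, ₹87 (q = 4 of N = 7).
Relative gaps: 0.8750, 0.5000, 0.3646, 0.0938; sum = 1.833333.
The income-gap ratio divides by q (the poor only): 1.833333 / 4 = 0.4583.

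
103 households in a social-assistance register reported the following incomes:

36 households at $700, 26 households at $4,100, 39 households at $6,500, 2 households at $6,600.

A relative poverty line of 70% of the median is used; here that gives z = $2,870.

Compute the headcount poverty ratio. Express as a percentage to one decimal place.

35.0%

36 of the 103 households have income below $2,870.
H = 36/103 = 35.0%.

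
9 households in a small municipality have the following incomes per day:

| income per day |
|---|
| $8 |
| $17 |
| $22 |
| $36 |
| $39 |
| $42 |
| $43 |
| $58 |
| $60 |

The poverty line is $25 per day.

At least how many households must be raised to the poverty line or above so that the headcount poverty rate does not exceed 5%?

Currently q = 3 of N = 9 are below the line (H = 0.333).
A headcount ratio of at most 5% allows at most ⌊0.05 × 9⌋ = 0 poor households.
So at least 3 − 0 = 3 must be lifted.

3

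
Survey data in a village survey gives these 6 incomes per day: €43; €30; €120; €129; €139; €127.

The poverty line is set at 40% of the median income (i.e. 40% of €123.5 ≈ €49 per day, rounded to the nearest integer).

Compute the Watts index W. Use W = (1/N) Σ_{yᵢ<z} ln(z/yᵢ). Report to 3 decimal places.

0.104

Below the line: €30, €43 (q = 2 of N = 6).
Log shortfalls: ln(49/30) = 0.4906; ln(49/43) = 0.1306.
W = 0.621243 / 6 = 0.104.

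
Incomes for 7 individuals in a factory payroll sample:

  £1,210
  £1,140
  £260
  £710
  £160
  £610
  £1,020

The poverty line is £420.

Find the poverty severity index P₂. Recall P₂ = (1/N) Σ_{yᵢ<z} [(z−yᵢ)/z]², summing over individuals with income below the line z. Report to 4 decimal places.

0.0755

Poor units: £160, £260 (q = 2 of N = 7).
Normalized shortfalls: (420−160)/420 = 0.6190; (420−260)/420 = 0.3810.
Squared: 0.3832; 0.1451.
Sum = 0.528345; P₂ = 0.528345 / 7 = 0.0755.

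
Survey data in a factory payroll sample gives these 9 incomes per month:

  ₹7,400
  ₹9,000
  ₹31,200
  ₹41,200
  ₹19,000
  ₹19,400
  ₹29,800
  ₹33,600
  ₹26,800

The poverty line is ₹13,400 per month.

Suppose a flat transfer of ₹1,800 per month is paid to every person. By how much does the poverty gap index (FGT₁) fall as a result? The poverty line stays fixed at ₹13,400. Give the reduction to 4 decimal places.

Before: below the line — ₹7,400, ₹9,000; poverty gap index (FGT₁) = 0.086235.
After the ₹1,800 transfer: below the line — ₹9,200, ₹10,800; poverty gap index (FGT₁) = 0.056385.
Reduction = 0.086235 − 0.056385 = 0.0299.

0.0299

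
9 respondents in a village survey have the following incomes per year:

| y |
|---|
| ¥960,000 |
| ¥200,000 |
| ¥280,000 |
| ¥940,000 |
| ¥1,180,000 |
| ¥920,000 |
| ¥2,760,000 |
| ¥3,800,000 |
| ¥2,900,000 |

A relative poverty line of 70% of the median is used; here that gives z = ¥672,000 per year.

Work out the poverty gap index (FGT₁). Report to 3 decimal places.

Below z: ¥200,000, ¥280,000 (q = 2 of N = 9).
Normalized shortfalls: (672000−200000)/672000 = 0.7024; (672000−280000)/672000 = 0.5833.
Sum of shortfalls = 1.285714; P₁ averages over all N: 1.285714 / 9 = 0.143.

0.143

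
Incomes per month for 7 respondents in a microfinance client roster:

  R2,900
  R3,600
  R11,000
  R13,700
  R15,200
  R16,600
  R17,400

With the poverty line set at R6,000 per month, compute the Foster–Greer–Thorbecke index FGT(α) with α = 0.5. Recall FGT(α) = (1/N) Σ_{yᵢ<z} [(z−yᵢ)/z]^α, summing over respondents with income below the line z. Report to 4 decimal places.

0.1930

Incomes under z: R2,900, R3,600 (q = 2 of N = 7).
Gap ratios (z−y)/z: (6000−2900)/6000 = 0.5167; (6000−3600)/6000 = 0.4000.
Raised to α = 0.5: 0.71880; 0.63246.
Sum = 1.351251; FGT(0.5) = 1.351251 / 7 = 0.1930.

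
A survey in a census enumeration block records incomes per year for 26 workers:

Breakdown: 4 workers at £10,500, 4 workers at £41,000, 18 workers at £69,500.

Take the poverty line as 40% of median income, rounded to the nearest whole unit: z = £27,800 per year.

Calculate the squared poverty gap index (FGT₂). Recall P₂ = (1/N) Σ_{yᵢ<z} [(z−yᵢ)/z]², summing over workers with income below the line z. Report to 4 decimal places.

0.0596

Incomes under z: 4×£10,500 (q = 4 of N = 26).
Relative gaps: (27800−10500)/27800 = 0.6223 (×4).
Squared: 0.3873 (×4).
Sum = 1.549040; P₂ = 1.549040 / 26 = 0.0596.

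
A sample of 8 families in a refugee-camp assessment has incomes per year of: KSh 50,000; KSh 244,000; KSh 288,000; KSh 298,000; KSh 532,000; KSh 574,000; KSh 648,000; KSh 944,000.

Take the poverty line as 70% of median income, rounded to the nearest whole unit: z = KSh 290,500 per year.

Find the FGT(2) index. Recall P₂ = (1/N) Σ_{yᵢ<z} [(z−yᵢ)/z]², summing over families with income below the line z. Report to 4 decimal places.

0.0889

Below the line: KSh 50,000, KSh 244,000, KSh 288,000 (q = 3 of N = 8).
Relative gaps: (290500−50000)/290500 = 0.8279; (290500−244000)/290500 = 0.1601; (290500−288000)/290500 = 0.0086.
Squared: 0.6854; 0.0256; 0.0001.
Sum = 0.711086; P₂ = 0.711086 / 8 = 0.0889.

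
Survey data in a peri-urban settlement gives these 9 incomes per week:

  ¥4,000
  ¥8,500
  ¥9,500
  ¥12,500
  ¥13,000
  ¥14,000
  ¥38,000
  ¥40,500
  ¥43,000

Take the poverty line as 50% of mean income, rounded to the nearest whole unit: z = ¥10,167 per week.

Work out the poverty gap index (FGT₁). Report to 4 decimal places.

0.0929

Below z: ¥4,000, ¥8,500, ¥9,500 (q = 3 of N = 9).
Normalized shortfalls: (10167−4000)/10167 = 0.6066; (10167−8500)/10167 = 0.1640; (10167−9500)/10167 = 0.0656.
Sum of shortfalls = 0.836137; P₁ averages over all N: 0.836137 / 9 = 0.0929.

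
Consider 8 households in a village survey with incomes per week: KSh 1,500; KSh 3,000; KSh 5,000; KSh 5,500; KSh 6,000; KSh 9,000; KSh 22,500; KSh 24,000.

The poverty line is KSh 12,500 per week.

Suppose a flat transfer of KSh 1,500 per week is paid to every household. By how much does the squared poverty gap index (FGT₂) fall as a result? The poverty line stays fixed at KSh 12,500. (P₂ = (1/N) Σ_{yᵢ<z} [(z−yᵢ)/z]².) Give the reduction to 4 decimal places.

Before: below the line — KSh 1,500, KSh 3,000, KSh 5,000, KSh 5,500, KSh 6,000, KSh 9,000; squared poverty gap index (FGT₂) = 0.296800.
After the KSh 1,500 transfer: below the line — KSh 3,000, KSh 4,500, KSh 6,500, KSh 7,000, KSh 7,500, KSh 10,500; squared poverty gap index (FGT₂) = 0.199600.
Reduction = 0.296800 − 0.199600 = 0.0972.

0.0972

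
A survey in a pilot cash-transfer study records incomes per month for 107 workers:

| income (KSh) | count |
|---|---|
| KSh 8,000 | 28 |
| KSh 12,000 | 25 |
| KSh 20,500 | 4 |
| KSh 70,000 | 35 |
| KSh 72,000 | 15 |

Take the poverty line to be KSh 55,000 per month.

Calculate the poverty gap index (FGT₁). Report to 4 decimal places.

0.4297

Incomes under z: 28×KSh 8,000, 25×KSh 12,000, 4×KSh 20,500 (q = 57 of N = 107).
Relative gaps: (55000−8000)/55000 = 0.8545 (×28); (55000−12000)/55000 = 0.7818 (×25); (55000−20500)/55000 = 0.6273 (×4).
Sum of shortfalls = 45.981818; P₁ averages over all N: 45.981818 / 107 = 0.4297.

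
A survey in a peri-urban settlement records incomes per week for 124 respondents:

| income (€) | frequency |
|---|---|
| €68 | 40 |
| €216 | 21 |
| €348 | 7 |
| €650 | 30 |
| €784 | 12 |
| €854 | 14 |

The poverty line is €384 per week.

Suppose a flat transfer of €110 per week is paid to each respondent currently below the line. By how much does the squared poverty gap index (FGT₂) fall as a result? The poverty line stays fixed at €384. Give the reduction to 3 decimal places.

0.155

Before: below the line — 40×€68, 21×€216, 7×€348; squared poverty gap index (FGT₂) = 0.25136.
After the €110 transfer: below the line — 40×€178, 21×€326; squared poverty gap index (FGT₂) = 0.09670.
Reduction = 0.25136 − 0.09670 = 0.155.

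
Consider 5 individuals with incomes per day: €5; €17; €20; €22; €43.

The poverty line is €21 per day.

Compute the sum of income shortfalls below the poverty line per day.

Incomes under z: €5, €17, €20 (q = 3 of N = 5).
Individual gaps: 21−5 = 16; 21−17 = 4; 21−20 = 1.
Aggregate gap = €21.

€21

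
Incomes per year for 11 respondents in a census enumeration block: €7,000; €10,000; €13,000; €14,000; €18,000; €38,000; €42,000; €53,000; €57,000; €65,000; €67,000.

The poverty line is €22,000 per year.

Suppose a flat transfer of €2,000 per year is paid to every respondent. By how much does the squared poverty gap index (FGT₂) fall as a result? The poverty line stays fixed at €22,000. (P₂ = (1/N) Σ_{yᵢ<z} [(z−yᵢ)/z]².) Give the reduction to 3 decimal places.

Before: below the line — €7,000, €10,000, €13,000, €14,000, €18,000; squared poverty gap index (FGT₂) = 0.09955.
After the €2,000 transfer: below the line — €9,000, €12,000, €15,000, €16,000, €20,000; squared poverty gap index (FGT₂) = 0.06724.
Reduction = 0.09955 − 0.06724 = 0.032.

0.032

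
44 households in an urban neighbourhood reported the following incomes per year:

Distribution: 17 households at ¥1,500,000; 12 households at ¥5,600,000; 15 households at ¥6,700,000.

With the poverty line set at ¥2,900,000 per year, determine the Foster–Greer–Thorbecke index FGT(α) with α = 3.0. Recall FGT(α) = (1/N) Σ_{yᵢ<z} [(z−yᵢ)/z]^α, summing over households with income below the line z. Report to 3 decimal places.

0.043

Below z: 17×¥1,500,000 (q = 17 of N = 44).
Gap ratios (z−y)/z: (2900000−1500000)/2900000 = 0.4828 (×17).
Raised to α = 3.0: 0.11251 (×17).
Sum = 1.912666; FGT(3.0) = 1.912666 / 44 = 0.043.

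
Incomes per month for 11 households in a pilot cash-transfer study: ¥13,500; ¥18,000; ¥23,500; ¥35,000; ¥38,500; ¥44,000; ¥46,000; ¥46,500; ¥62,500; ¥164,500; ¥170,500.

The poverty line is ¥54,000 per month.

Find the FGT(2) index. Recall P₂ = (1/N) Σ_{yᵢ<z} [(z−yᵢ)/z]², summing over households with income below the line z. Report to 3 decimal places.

0.146

Incomes under z: ¥13,500, ¥18,000, ¥23,500, ¥35,000, ¥38,500, ¥44,000, ¥46,000, ¥46,500 (q = 8 of N = 11).
Normalized shortfalls: (54000−13500)/54000 = 0.7500; (54000−18000)/54000 = 0.6667; (54000−23500)/54000 = 0.5648; (54000−35000)/54000 = 0.3519; (54000−38500)/54000 = 0.2870; (54000−44000)/54000 = 0.1852; (54000−46000)/54000 = 0.1481; (54000−46500)/54000 = 0.1389.
Squared: 0.5625; 0.4444; 0.3190; 0.1238; 0.0824; 0.0343; 0.0219; 0.0193.
Sum = 1.607682; P₂ = 1.607682 / 11 = 0.146.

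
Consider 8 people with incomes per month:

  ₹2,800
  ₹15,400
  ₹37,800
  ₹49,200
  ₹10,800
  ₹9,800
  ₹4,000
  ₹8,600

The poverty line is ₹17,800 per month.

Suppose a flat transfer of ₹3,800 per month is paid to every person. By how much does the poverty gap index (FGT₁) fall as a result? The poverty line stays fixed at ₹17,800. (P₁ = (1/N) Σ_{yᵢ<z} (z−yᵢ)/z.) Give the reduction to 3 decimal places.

Before: below the line — ₹2,800, ₹4,000, ₹8,600, ₹9,800, ₹10,800, ₹15,400; poverty gap index (FGT₁) = 0.38904.
After the ₹3,800 transfer: below the line — ₹6,600, ₹7,800, ₹12,400, ₹13,600, ₹14,600; poverty gap index (FGT₁) = 0.23876.
Reduction = 0.38904 − 0.23876 = 0.150.

0.150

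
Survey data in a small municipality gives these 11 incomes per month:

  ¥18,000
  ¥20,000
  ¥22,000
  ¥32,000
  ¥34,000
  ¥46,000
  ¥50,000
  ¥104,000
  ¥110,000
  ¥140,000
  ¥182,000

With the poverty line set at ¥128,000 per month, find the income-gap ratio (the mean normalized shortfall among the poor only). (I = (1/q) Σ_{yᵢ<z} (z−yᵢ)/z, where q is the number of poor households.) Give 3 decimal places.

0.622

Incomes under z: ¥18,000, ¥20,000, ¥22,000, ¥32,000, ¥34,000, ¥46,000, ¥50,000, ¥104,000, ¥110,000 (q = 9 of N = 11).
Shortfall ratios (z−y)/z: 0.8594, 0.8438, 0.8281, 0.7500, 0.7344, 0.6406, 0.6094, 0.1875, 0.1406; sum = 5.593750.
I averages over the q = 9 poor units only: 5.593750 / 9 = 0.622.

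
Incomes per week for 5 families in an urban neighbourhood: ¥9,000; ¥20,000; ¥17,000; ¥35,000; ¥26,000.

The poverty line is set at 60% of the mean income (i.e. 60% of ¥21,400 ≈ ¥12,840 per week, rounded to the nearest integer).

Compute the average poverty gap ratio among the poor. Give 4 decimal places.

Incomes under z: ¥9,000 (q = 1 of N = 5).
Relative gaps: 0.2991; sum = 0.299065.
I averages over the q = 1 poor units only: 0.299065 / 1 = 0.2991.

0.2991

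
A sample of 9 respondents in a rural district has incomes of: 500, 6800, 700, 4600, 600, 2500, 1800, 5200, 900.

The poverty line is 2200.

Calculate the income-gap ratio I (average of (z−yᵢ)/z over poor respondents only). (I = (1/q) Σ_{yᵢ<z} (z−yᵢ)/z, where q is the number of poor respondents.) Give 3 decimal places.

Incomes under z: 500, 600, 700, 900, 1800 (q = 5 of N = 9).
Relative gaps: 0.7727, 0.7273, 0.6818, 0.5909, 0.1818; sum = 2.954545.
The income-gap ratio divides by q (the poor only): 2.954545 / 5 = 0.591.

0.591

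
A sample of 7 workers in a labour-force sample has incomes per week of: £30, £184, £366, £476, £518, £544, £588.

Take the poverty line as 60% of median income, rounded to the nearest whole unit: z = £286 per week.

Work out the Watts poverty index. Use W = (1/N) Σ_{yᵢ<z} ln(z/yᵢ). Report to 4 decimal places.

Below z: £30, £184 (q = 2 of N = 7).
Log shortfalls: ln(286/30) = 2.2548; ln(286/184) = 0.4411.
W = 2.695850 / 7 = 0.3851.

0.3851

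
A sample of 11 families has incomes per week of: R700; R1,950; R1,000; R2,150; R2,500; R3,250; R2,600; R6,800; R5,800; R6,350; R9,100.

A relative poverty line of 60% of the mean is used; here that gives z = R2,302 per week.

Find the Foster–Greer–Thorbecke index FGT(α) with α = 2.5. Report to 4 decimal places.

0.0595

Poor units: R700, R1,000, R1,950, R2,150 (q = 4 of N = 11).
Relative gaps: (2302−700)/2302 = 0.6959; (2302−1000)/2302 = 0.5656; (2302−1950)/2302 = 0.1529; (2302−2150)/2302 = 0.0660.
Raised to α = 2.5: 0.40401; 0.24058; 0.00914; 0.00112.
Sum = 0.654857; FGT(2.5) = 0.654857 / 11 = 0.0595.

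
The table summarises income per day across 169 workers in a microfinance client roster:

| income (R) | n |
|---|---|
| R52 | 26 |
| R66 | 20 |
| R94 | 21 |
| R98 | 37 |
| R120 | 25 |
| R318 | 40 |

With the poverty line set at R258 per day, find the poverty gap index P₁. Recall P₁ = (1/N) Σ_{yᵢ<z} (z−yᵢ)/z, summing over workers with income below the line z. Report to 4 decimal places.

0.5048

Poor units: 26×R52, 20×R66, 21×R94, 37×R98, 25×R120 (q = 129 of N = 169).
Normalized shortfalls: (258−52)/258 = 0.7984 (×26); (258−66)/258 = 0.7442 (×20); (258−94)/258 = 0.6357 (×21); (258−98)/258 = 0.6202 (×37); (258−120)/258 = 0.5349 (×25).
Sum of shortfalls = 85.310078; P₁ averages over all N: 85.310078 / 169 = 0.5048.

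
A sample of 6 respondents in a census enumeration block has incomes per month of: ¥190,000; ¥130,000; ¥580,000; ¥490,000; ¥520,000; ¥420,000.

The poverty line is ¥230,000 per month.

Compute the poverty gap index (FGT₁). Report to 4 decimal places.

0.1014

Below the line: ¥130,000, ¥190,000 (q = 2 of N = 6).
Relative gaps: (230000−130000)/230000 = 0.4348; (230000−190000)/230000 = 0.1739.
Sum of shortfalls = 0.608696; P₁ averages over all N: 0.608696 / 6 = 0.1014.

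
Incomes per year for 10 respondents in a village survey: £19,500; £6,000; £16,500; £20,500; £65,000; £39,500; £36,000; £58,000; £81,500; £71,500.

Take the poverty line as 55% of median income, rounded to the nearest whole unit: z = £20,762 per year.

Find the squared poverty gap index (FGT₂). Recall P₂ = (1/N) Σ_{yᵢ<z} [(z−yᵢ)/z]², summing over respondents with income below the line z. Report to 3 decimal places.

Incomes under z: £6,000, £16,500, £19,500, £20,500 (q = 4 of N = 10).
Shortfall ratios: (20762−6000)/20762 = 0.7110; (20762−16500)/20762 = 0.2053; (20762−19500)/20762 = 0.0608; (20762−20500)/20762 = 0.0126.
Squared: 0.5055; 0.0421; 0.0037; 0.0002.
Sum = 0.551529; P₂ = 0.551529 / 10 = 0.055.

0.055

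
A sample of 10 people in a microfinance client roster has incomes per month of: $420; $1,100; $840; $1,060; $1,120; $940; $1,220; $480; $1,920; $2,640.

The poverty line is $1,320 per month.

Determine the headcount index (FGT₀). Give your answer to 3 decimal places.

0.800

8 of the 10 people have income below $1,320.
H = 8/10 = 0.800.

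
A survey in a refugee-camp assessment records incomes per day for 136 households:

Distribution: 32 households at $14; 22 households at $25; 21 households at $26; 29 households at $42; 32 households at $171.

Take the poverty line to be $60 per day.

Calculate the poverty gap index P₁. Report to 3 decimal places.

Below the line: 32×$14, 22×$25, 21×$26, 29×$42 (q = 104 of N = 136).
Normalized shortfalls: (60−14)/60 = 0.7667 (×32); (60−25)/60 = 0.5833 (×22); (60−26)/60 = 0.5667 (×21); (60−42)/60 = 0.3000 (×29).
Sum of shortfalls = 57.966667; P₁ averages over all N: 57.966667 / 136 = 0.426.

0.426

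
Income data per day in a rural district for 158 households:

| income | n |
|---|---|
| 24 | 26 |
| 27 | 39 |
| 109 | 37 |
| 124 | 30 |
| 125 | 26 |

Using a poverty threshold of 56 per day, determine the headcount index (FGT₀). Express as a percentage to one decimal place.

41.1%

65 of the 158 households have income below 56.
H = 65/158 = 41.1%.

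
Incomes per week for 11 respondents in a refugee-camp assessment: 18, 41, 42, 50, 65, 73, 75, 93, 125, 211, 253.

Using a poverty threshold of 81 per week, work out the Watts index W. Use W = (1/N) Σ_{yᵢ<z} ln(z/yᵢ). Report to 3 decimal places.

0.339

Poor units: 18, 41, 42, 50, 65, 73, 75 (q = 7 of N = 11).
Log gaps: ln(81/18) = 1.5041; ln(81/41) = 0.6809; ln(81/42) = 0.6568; ln(81/50) = 0.4824; ln(81/65) = 0.2201; ln(81/73) = 0.1040; ln(81/75) = 0.0770.
W = 3.725173 / 11 = 0.339.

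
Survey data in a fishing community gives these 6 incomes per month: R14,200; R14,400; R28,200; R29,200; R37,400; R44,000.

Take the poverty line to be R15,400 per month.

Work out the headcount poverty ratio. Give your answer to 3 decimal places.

2 of the 6 individuals have income below R15,400.
H = 2/6 = 0.333.

0.333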